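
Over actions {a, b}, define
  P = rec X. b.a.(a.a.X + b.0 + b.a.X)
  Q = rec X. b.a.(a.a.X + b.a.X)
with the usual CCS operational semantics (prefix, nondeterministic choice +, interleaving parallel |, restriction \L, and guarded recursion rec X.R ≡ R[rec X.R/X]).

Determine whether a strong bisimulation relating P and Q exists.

P's transition system — 5 states:
  s0 = rec X. b.a.(a.a.X + b.0 + b.a.X) → =b=> s1
  s1 = a.(a.a.(rec X. b.a.(a.a.X + b.0 + b.a.X)) + b.0 + b.a.(rec X. b.a.(a.a.X + b.0 + b.a.X))) → =a=> s2
  s2 = a.a.(rec X. b.a.(a.a.X + b.0 + b.a.X)) + b.0 + b.a.(rec X. b.a.(a.a.X + b.0 + b.a.X)) → =a=> s3, =b=> s3, =b=> s4
  s3 = a.(rec X. b.a.(a.a.X + b.0 + b.a.X)) → =a=> s0
  s4 = 0 → ∅
Q's transition system — 4 states:
  t0 = rec X. b.a.(a.a.X + b.a.X) → =b=> t1
  t1 = a.(a.a.(rec X. b.a.(a.a.X + b.a.X)) + b.a.(rec X. b.a.(a.a.X + b.a.X))) → =a=> t2
  t2 = a.a.(rec X. b.a.(a.a.X + b.a.X)) + b.a.(rec X. b.a.(a.a.X + b.a.X)) → =a=> t3, =b=> t3
  t3 = a.(rec X. b.a.(a.a.X + b.a.X)) → =a=> t0
Bisimilarity quotient blocks:
  B0 = {s0}
  B1 = {s1}
  B2 = {s2}
  B3 = {s3}
  B4 = {s4}
  B5 = {t0}
  B6 = {t1}
  B7 = {t2}
  B8 = {t3}
s0 ∈ B0, t0 ∈ B5 → different blocks

NO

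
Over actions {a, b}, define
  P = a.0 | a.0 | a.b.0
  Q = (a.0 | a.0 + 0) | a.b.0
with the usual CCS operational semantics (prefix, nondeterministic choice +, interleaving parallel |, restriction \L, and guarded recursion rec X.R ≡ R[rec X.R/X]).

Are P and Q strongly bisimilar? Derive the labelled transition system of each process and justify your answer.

P ~ Q

P's transition system — 12 states:
  m0 = a.0 | a.0 | a.b.0 ⊢ —a→ m1, —a→ m2, —a→ m3
  m1 = 0 | a.0 | a.b.0 ⊢ —a→ m4, —a→ m5
  m2 = a.0 | 0 | a.b.0 ⊢ —a→ m4, —a→ m6
  m3 = a.0 | a.0 | b.0 ⊢ —a→ m5, —a→ m6, —b→ m7
  m4 = 0 | 0 | a.b.0 ⊢ —a→ m8
  m5 = 0 | a.0 | b.0 ⊢ —a→ m8, —b→ m9
  m6 = a.0 | 0 | b.0 ⊢ —a→ m8, —b→ m10
  m7 = a.0 | a.0 | 0 ⊢ —a→ m10, —a→ m9
  m8 = 0 | 0 | b.0 ⊢ —b→ m11
  m9 = 0 | a.0 | 0 ⊢ —a→ m11
  m10 = a.0 | 0 | 0 ⊢ —a→ m11
  m11 = 0 | 0 | 0 ⊢ stopped
Q's transition system — 12 states:
  n0 = (a.0 | a.0 + 0) | a.b.0 ⊢ —a→ n1, —a→ n2, —a→ n3
  n1 = (a.0 | a.0 + 0) | b.0 ⊢ —a→ n4, —a→ n5, —b→ n6
  n2 = 0 | a.0 | a.b.0 ⊢ —a→ n4, —a→ n7
  n3 = a.0 | 0 | a.b.0 ⊢ —a→ n5, —a→ n7
  n4 = 0 | a.0 | b.0 ⊢ —a→ n8, —b→ n9
  n5 = a.0 | 0 | b.0 ⊢ —a→ n8, —b→ n10
  n6 = (a.0 | a.0 + 0) | 0 ⊢ —a→ n10, —a→ n9
  n7 = 0 | 0 | a.b.0 ⊢ —a→ n8
  n8 = 0 | 0 | b.0 ⊢ —b→ n11
  n9 = 0 | a.0 | 0 ⊢ —a→ n11
  n10 = a.0 | 0 | 0 ⊢ —a→ n11
  n11 = 0 | 0 | 0 ⊢ stopped
Bisimilarity quotient blocks:
  B0 = {m0, n0}
  B1 = {m3, n1}
  B2 = {m5, m6, n4, n5}
  B3 = {m8, n8}
  B4 = {m11, n11}
  B5 = {m10, m9, n10, n9}
  B6 = {m7, n6}
  B7 = {m1, m2, n2, n3}
  B8 = {m4, n7}
m0 ∈ B0, n0 ∈ B0 → same block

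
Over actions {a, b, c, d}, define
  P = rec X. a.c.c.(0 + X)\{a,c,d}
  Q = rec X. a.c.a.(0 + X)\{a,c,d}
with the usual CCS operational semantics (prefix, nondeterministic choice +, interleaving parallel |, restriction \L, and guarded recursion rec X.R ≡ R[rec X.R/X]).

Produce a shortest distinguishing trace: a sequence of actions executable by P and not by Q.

acc

Reachable graph of P (4 states):
  m0 = rec X. a.c.c.(0 + X)\{a,c,d} ⊢ ··a··> m1
  m1 = c.c.(0 + (rec X. a.c.c.(0 + X)\{a,c,d}))\{a,c,d} ⊢ ··c··> m2
  m2 = c.(0 + (rec X. a.c.c.(0 + X)\{a,c,d}))\{a,c,d} ⊢ ··c··> m3
  m3 = (0 + (rec X. a.c.c.(0 + X)\{a,c,d}))\{a,c,d} ⊢ (no moves)
Reachable graph of Q (4 states):
  n0 = rec X. a.c.a.(0 + X)\{a,c,d} ⊢ ··a··> n1
  n1 = c.a.(0 + (rec X. a.c.a.(0 + X)\{a,c,d}))\{a,c,d} ⊢ ··c··> n2
  n2 = a.(0 + (rec X. a.c.a.(0 + X)\{a,c,d}))\{a,c,d} ⊢ ··a··> n3
  n3 = (0 + (rec X. a.c.a.(0 + X)\{a,c,d}))\{a,c,d} ⊢ (no moves)
Trace ⟨acc⟩ through P, begin at {m0}:
  [1] a ⇒ {m1}
  [2] c ⇒ {m2}
  [3] c ⇒ {m3}
  ✓ P
Trace ⟨acc⟩ through Q, begin at {n0}:
  [1] a ⇒ {n1}
  [2] c ⇒ {n2}
  [3] c ⇒ ∅ (Q stuck)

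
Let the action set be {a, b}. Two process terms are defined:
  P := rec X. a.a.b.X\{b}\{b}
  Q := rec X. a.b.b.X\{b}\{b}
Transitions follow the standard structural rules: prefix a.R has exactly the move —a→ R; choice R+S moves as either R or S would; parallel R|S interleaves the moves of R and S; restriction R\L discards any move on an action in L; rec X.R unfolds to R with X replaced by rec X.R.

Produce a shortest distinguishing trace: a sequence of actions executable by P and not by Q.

aa

LTS(P): 6 reachable states
  s0 = rec X. a.a.b.X\{b}\{b} | --a--▸ s1
  s1 = a.b.(rec X. a.a.b.X\{b}\{b})\{b}\{b} | --a--▸ s2
  s2 = b.(rec X. a.a.b.X\{b}\{b})\{b}\{b} | --b--▸ s3
  s3 = (rec X. a.a.b.X\{b}\{b})\{b}\{b} | --a--▸ s4
  s4 = (a.b.(rec X. a.a.b.X\{b}\{b})\{b}\{b})\{b}\{b} | --a--▸ s5
  s5 = (b.(rec X. a.a.b.X\{b}\{b})\{b}\{b})\{b}\{b} | ·
LTS(Q): 5 reachable states
  t0 = rec X. a.b.b.X\{b}\{b} | --a--▸ t1
  t1 = b.b.(rec X. a.b.b.X\{b}\{b})\{b}\{b} | --b--▸ t2
  t2 = b.(rec X. a.b.b.X\{b}\{b})\{b}\{b} | --b--▸ t3
  t3 = (rec X. a.b.b.X\{b}\{b})\{b}\{b} | --a--▸ t4
  t4 = (b.b.(rec X. a.b.b.X\{b}\{b})\{b}\{b})\{b}\{b} | ·
Run σ = ⟨aa⟩ on P: start {s0}
  after a @ step 1: {s1}
  after a @ step 2: {s2}
  — P admits the full trace.
Run σ = ⟨aa⟩ on Q: start {t0}
  after a @ step 1: {t1}
  after a @ step 2: no successor for Q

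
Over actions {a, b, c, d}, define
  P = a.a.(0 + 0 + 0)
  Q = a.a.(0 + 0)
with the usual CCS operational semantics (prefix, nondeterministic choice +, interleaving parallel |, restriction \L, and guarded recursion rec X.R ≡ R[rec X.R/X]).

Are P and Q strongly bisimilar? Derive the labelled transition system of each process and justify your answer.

P's transition system — 3 states:
  u0 = a.a.(0 + 0 + 0) :: =a=> u1
  u1 = a.(0 + 0 + 0) :: =a=> u2
  u2 = 0 + 0 + 0 :: (no moves)
Q's transition system — 3 states:
  v0 = a.a.(0 + 0) :: =a=> v1
  v1 = a.(0 + 0) :: =a=> v2
  v2 = 0 + 0 :: (no moves)
Coarsest stable partition (strong bisimilarity classes):
  B0 = {u0, v0}
  B1 = {u1, v1}
  B2 = {u2, v2}
u0 ∈ B0, v0 ∈ B0 → same block

P ~ Q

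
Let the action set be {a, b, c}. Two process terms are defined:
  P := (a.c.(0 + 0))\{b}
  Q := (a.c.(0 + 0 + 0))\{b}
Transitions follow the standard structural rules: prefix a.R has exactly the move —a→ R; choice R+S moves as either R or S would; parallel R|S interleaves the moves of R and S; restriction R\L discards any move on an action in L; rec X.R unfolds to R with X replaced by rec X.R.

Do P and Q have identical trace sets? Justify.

LTS(P): 3 reachable states
  p0 = (a.c.(0 + 0))\{b} | —a→ p1
  p1 = (c.(0 + 0))\{b} | —c→ p2
  p2 = (0 + 0)\{b} | stopped
LTS(Q): 3 reachable states
  q0 = (a.c.(0 + 0 + 0))\{b} | —a→ q1
  q1 = (c.(0 + 0 + 0))\{b} | —c→ q2
  q2 = (0 + 0 + 0)\{b} | stopped
Bisimilarity quotient blocks:
  B0 = {p0, q0}
  B1 = {p1, q1}
  B2 = {p2, q2}
p0 ∈ B0, q0 ∈ B0 → same block
Bisimilar ⇒ trace-equivalent.

traces(P) = traces(Q)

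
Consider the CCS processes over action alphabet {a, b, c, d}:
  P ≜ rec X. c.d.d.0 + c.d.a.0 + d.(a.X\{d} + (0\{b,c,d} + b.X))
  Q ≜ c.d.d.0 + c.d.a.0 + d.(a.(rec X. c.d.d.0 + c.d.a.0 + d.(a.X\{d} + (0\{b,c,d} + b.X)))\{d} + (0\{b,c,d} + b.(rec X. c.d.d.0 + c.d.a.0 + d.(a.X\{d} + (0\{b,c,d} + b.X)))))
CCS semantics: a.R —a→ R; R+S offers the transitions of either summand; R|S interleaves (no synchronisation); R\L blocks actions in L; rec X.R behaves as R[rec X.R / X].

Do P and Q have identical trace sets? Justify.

P's transition system — 10 states:
  p0 = rec X. c.d.d.0 + c.d.a.0 + d.(a.X\{d} + (0\{b,c,d} + b.X)) :: -c-> p1, -c-> p2, -d-> p3
  p1 = d.a.0 :: -d-> p4
  p2 = d.d.0 :: -d-> p5
  p3 = a.(rec X. c.d.d.0 + c.d.a.0 + d.(a.X\{d} + (0\{b,c,d} + b.X)))\{d} + (0\{b,c,d} + b.(rec X. c.d.d.0 + c.d.a.0 + d.(a.X\{d} + (0\{b,c,d} + b.X)))) :: -a-> p6, -b-> p0
  p4 = a.0 :: -a-> p7
  p5 = d.0 :: -d-> p7
  p6 = (rec X. c.d.d.0 + c.d.a.0 + d.(a.X\{d} + (0\{b,c,d} + b.X)))\{d} :: -c-> p8, -c-> p9
  p7 = 0 :: ∅
  p8 = (d.a.0)\{d} :: ∅
  p9 = (d.d.0)\{d} :: ∅
Q's transition system — 11 states:
  q0 = c.d.d.0 + c.d.a.0 + d.(a.(rec X. c.d.d.0 + c.d.a.0 + d.(a.X\{d} + (0\{b,c,d} + b.X)))\{d} + (0\{b,c,d} + b.(rec X. c.d.d.0 + c.d.a.0 + d.(a.X\{d} + (0\{b,c,d} + b.X))))) :: -c-> q1, -c-> q2, -d-> q3
  q1 = d.a.0 :: -d-> q4
  q2 = d.d.0 :: -d-> q5
  q3 = a.(rec X. c.d.d.0 + c.d.a.0 + d.(a.X\{d} + (0\{b,c,d} + b.X)))\{d} + (0\{b,c,d} + b.(rec X. c.d.d.0 + c.d.a.0 + d.(a.X\{d} + (0\{b,c,d} + b.X)))) :: -a-> q6, -b-> q7
  q4 = a.0 :: -a-> q8
  q5 = d.0 :: -d-> q8
  q6 = (rec X. c.d.d.0 + c.d.a.0 + d.(a.X\{d} + (0\{b,c,d} + b.X)))\{d} :: -c-> q10, -c-> q9
  q7 = rec X. c.d.d.0 + c.d.a.0 + d.(a.X\{d} + (0\{b,c,d} + b.X)) :: -c-> q1, -c-> q2, -d-> q3
  q8 = 0 :: ∅
  q9 = (d.a.0)\{d} :: ∅
  q10 = (d.d.0)\{d} :: ∅
Bisimilarity quotient blocks:
  B0 = {p0, q0, q7}
  B1 = {p1, q1}
  B2 = {p4, q4}
  B3 = {p7, p8, p9, q10, q8, q9}
  B4 = {p3, q3}
  B5 = {p6, q6}
  B6 = {p2, q2}
  B7 = {p5, q5}
p0 ∈ B0, q0 ∈ B0 → same block
Bisimilar ⇒ trace-equivalent.

trace-equivalent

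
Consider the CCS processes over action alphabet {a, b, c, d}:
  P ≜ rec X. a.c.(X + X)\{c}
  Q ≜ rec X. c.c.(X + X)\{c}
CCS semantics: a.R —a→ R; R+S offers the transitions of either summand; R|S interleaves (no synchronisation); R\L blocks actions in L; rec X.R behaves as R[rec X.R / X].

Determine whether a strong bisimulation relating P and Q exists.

LTS(P): 4 reachable states
  m0 = rec X. a.c.(X + X)\{c} | ··a··> m1
  m1 = c.((rec X. a.c.(X + X)\{c}) + (rec X. a.c.(X + X)\{c}))\{c} | ··c··> m2
  m2 = ((rec X. a.c.(X + X)\{c}) + (rec X. a.c.(X + X)\{c}))\{c} | ··a··> m3
  m3 = (c.((rec X. a.c.(X + X)\{c}) + (rec X. a.c.(X + X)\{c}))\{c})\{c} | deadlocked
LTS(Q): 3 reachable states
  n0 = rec X. c.c.(X + X)\{c} | ··c··> n1
  n1 = c.((rec X. c.c.(X + X)\{c}) + (rec X. c.c.(X + X)\{c}))\{c} | ··c··> n2
  n2 = ((rec X. c.c.(X + X)\{c}) + (rec X. c.c.(X + X)\{c}))\{c} | deadlocked
Coarsest stable partition (strong bisimilarity classes):
  B0 = {m0}
  B1 = {m1}
  B2 = {m2}
  B3 = {m3, n2}
  B4 = {n0}
  B5 = {n1}
m0 ∈ B0, n0 ∈ B4 → different blocks

not bisimilar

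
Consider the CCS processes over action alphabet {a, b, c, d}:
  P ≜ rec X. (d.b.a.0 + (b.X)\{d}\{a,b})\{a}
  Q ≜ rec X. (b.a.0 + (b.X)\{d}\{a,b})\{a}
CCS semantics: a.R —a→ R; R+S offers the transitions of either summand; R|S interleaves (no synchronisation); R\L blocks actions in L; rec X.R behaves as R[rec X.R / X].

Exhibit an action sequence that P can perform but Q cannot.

P's transition system — 3 states:
  s0 = rec X. (d.b.a.0 + (b.X)\{d}\{a,b})\{a} has moves —d→ s1
  s1 = (b.a.0)\{a} has moves —b→ s2
  s2 = (a.0)\{a} has moves ∅
Q's transition system — 2 states:
  t0 = rec X. (b.a.0 + (b.X)\{d}\{a,b})\{a} has moves —b→ t1
  t1 = (a.0)\{a} has moves ∅
Trace ⟨d⟩ through P, begin at {s0}:
  after d @ step 1: {s1}
  — P admits the full trace.
Trace ⟨d⟩ through Q, begin at {t0}:
  after d @ step 1: no successor for Q

d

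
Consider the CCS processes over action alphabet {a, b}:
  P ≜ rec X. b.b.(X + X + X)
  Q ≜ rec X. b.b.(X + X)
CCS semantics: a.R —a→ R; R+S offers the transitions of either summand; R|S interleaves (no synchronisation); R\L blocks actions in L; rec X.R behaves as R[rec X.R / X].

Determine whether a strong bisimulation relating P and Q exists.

P ~ Q

LTS(P): 3 reachable states
  s0 = rec X. b.b.(X + X + X) has moves ··b··> s1
  s1 = b.((rec X. b.b.(X + X + X)) + (rec X. b.b.(X + X + X)) + (rec X. b.b.(X + X + X))) has moves ··b··> s2
  s2 = (rec X. b.b.(X + X + X)) + (rec X. b.b.(X + X + X)) + (rec X. b.b.(X + X + X)) has moves ··b··> s1
LTS(Q): 3 reachable states
  t0 = rec X. b.b.(X + X) has moves ··b··> t1
  t1 = b.((rec X. b.b.(X + X)) + (rec X. b.b.(X + X))) has moves ··b··> t2
  t2 = (rec X. b.b.(X + X)) + (rec X. b.b.(X + X)) has moves ··b··> t1
Partition-refinement fixed point:
  B0 = {s0, s1, s2, t0, t1, t2}
s0 ∈ B0, t0 ∈ B0 → same block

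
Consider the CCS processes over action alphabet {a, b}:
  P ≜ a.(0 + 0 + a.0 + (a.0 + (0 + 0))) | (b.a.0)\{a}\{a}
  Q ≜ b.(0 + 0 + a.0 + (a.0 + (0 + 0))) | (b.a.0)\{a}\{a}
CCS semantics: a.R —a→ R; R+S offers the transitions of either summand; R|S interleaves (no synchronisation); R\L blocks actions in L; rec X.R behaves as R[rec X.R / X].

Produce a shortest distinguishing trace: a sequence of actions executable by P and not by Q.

a

P's transition system — 6 states:
  u0 = a.(0 + 0 + a.0 + (a.0 + (0 + 0))) | (b.a.0)\{a}\{a} has moves =a=> u1, =b=> u2
  u1 = (0 + 0 + a.0 + (a.0 + (0 + 0))) | (b.a.0)\{a}\{a} has moves =a=> u3, =b=> u4
  u2 = a.(0 + 0 + a.0 + (a.0 + (0 + 0))) | (a.0)\{a}\{a} has moves =a=> u4
  u3 = 0 | (b.a.0)\{a}\{a} has moves =b=> u5
  u4 = (0 + 0 + a.0 + (a.0 + (0 + 0))) | (a.0)\{a}\{a} has moves =a=> u5
  u5 = 0 | (a.0)\{a}\{a} has moves stopped
Q's transition system — 6 states:
  v0 = b.(0 + 0 + a.0 + (a.0 + (0 + 0))) | (b.a.0)\{a}\{a} has moves =b=> v1, =b=> v2
  v1 = (0 + 0 + a.0 + (a.0 + (0 + 0))) | (b.a.0)\{a}\{a} has moves =a=> v3, =b=> v4
  v2 = b.(0 + 0 + a.0 + (a.0 + (0 + 0))) | (a.0)\{a}\{a} has moves =b=> v4
  v3 = 0 | (b.a.0)\{a}\{a} has moves =b=> v5
  v4 = (0 + 0 + a.0 + (a.0 + (0 + 0))) | (a.0)\{a}\{a} has moves =a=> v5
  v5 = 0 | (a.0)\{a}\{a} has moves stopped
Run σ = ⟨a⟩ on P: start {u0}
  step 1 (a): {u1}
  P completes σ.
Run σ = ⟨a⟩ on Q: start {v0}
  step 1 (a): ∅ (Q stuck)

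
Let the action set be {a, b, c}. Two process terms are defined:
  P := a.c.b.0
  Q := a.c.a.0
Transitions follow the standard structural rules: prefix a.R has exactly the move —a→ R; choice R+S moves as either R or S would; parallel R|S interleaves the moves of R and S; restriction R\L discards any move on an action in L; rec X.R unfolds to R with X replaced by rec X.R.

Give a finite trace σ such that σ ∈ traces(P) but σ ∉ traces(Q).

P's transition system — 4 states:
  s0 = a.c.b.0 → --a--▸ s1
  s1 = c.b.0 → --c--▸ s2
  s2 = b.0 → --b--▸ s3
  s3 = 0 → ∅
Q's transition system — 4 states:
  t0 = a.c.a.0 → --a--▸ t1
  t1 = c.a.0 → --c--▸ t2
  t2 = a.0 → --a--▸ t3
  t3 = 0 → ∅
Trace ⟨acb⟩ through P, begin at {s0}:
  step 1 (a): {s1}
  step 2 (c): {s2}
  step 3 (b): {s3}
  ✓ P
Trace ⟨acb⟩ through Q, begin at {t0}:
  step 1 (a): {t1}
  step 2 (c): {t2}
  step 3 (b): ∅ (Q stuck)

acb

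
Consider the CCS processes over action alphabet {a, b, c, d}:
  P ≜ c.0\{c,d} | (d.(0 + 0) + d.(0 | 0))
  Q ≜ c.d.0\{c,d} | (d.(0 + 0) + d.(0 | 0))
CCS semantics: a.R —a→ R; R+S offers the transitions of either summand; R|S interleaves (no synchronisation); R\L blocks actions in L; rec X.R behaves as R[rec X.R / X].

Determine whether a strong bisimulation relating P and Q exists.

P ≁ Q

P's transition system — 6 states:
  m0 = c.0\{c,d} | (d.(0 + 0) + d.(0 | 0)) ⊢ --c--▸ m1, --d--▸ m2, --d--▸ m3
  m1 = 0\{c,d} | (d.(0 + 0) + d.(0 | 0)) ⊢ --d--▸ m4, --d--▸ m5
  m2 = c.0\{c,d} | (0 + 0) ⊢ --c--▸ m4
  m3 = c.0\{c,d} | (0 | 0) ⊢ --c--▸ m5
  m4 = 0\{c,d} | (0 + 0) ⊢ ·
  m5 = 0\{c,d} | (0 | 0) ⊢ ·
Q's transition system — 9 states:
  n0 = c.d.0\{c,d} | (d.(0 + 0) + d.(0 | 0)) ⊢ --c--▸ n1, --d--▸ n2, --d--▸ n3
  n1 = d.0\{c,d} | (d.(0 + 0) + d.(0 | 0)) ⊢ --d--▸ n4, --d--▸ n5, --d--▸ n6
  n2 = c.d.0\{c,d} | (0 + 0) ⊢ --c--▸ n5
  n3 = c.d.0\{c,d} | (0 | 0) ⊢ --c--▸ n6
  n4 = 0\{c,d} | (d.(0 + 0) + d.(0 | 0)) ⊢ --d--▸ n7, --d--▸ n8
  n5 = d.0\{c,d} | (0 + 0) ⊢ --d--▸ n7
  n6 = d.0\{c,d} | (0 | 0) ⊢ --d--▸ n8
  n7 = 0\{c,d} | (0 + 0) ⊢ ·
  n8 = 0\{c,d} | (0 | 0) ⊢ ·
Bisimilarity quotient blocks:
  B0 = {m0}
  B1 = {m2, m3}
  B2 = {m4, m5, n7, n8}
  B3 = {m1, n4, n5, n6}
  B4 = {n0}
  B5 = {n2, n3}
  B6 = {n1}
m0 ∈ B0, n0 ∈ B4 → different blocks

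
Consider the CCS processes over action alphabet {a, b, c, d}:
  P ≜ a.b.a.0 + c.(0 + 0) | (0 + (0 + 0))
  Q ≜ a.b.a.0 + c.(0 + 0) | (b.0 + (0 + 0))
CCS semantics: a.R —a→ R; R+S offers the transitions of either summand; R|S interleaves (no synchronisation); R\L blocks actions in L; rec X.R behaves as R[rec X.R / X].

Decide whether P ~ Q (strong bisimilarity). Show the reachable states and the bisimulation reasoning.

LTS(P): 5 reachable states
  p0 = a.b.a.0 + c.(0 + 0) | (0 + (0 + 0)) | --a--▸ p1, --c--▸ p2
  p1 = b.a.0 | --b--▸ p3
  p2 = (0 + 0) | (0 + (0 + 0)) | ·
  p3 = a.0 | --a--▸ p4
  p4 = 0 | ·
LTS(Q): 7 reachable states
  q0 = a.b.a.0 + c.(0 + 0) | (b.0 + (0 + 0)) | --a--▸ q1, --b--▸ q2, --c--▸ q3
  q1 = b.a.0 | --b--▸ q4
  q2 = c.(0 + 0) | 0 | --c--▸ q5
  q3 = (0 + 0) | (b.0 + (0 + 0)) | --b--▸ q5
  q4 = a.0 | --a--▸ q6
  q5 = (0 + 0) | 0 | ·
  q6 = 0 | ·
Bisimilarity quotient blocks:
  B0 = {p0}
  B1 = {p2, p4, q5, q6}
  B2 = {p1, q1}
  B3 = {p3, q4}
  B4 = {q0}
  B5 = {q2}
  B6 = {q3}
p0 ∈ B0, q0 ∈ B4 → different blocks

NO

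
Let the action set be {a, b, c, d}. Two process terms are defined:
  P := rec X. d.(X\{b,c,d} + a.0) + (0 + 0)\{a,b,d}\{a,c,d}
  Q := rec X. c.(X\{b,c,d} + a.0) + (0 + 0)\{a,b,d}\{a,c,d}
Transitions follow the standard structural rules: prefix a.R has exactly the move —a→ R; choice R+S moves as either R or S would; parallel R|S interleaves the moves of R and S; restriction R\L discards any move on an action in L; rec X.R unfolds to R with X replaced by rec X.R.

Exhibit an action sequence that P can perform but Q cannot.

d

Reachable graph of P (3 states):
  u0 = rec X. d.(X\{b,c,d} + a.0) + (0 + 0)\{a,b,d}\{a,c,d} :: —d→ u1
  u1 = (rec X. d.(X\{b,c,d} + a.0) + (0 + 0)\{a,b,d}\{a,c,d})\{b,c,d} + a.0 :: —a→ u2
  u2 = 0 :: (no moves)
Reachable graph of Q (3 states):
  v0 = rec X. c.(X\{b,c,d} + a.0) + (0 + 0)\{a,b,d}\{a,c,d} :: —c→ v1
  v1 = (rec X. c.(X\{b,c,d} + a.0) + (0 + 0)\{a,b,d}\{a,c,d})\{b,c,d} + a.0 :: —a→ v2
  v2 = 0 :: (no moves)
Run σ = ⟨d⟩ on P: start {u0}
  [1] d ⇒ {u1}
  ✓ P
Run σ = ⟨d⟩ on Q: start {v0}
  [1] d ⇒ ∅  — Q cannot continue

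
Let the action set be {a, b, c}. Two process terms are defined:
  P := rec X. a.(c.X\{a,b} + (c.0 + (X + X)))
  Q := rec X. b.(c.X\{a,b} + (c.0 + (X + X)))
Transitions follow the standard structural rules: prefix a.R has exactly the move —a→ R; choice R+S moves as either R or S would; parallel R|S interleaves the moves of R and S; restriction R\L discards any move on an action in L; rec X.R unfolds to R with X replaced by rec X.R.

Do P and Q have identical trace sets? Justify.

Reachable graph of P (4 states):
  m0 = rec X. a.(c.X\{a,b} + (c.0 + (X + X))) ⊢ =a=> m1
  m1 = c.(rec X. a.(c.X\{a,b} + (c.0 + (X + X))))\{a,b} + (c.0 + ((rec X. a.(c.X\{a,b} + (c.0 + (X + X)))) + (rec X. a.(c.X\{a,b} + (c.0 + (X + X)))))) ⊢ =a=> m1, =c=> m2, =c=> m3
  m2 = (rec X. a.(c.X\{a,b} + (c.0 + (X + X))))\{a,b} ⊢ ∅
  m3 = 0 ⊢ ∅
Reachable graph of Q (4 states):
  n0 = rec X. b.(c.X\{a,b} + (c.0 + (X + X))) ⊢ =b=> n1
  n1 = c.(rec X. b.(c.X\{a,b} + (c.0 + (X + X))))\{a,b} + (c.0 + ((rec X. b.(c.X\{a,b} + (c.0 + (X + X)))) + (rec X. b.(c.X\{a,b} + (c.0 + (X + X)))))) ⊢ =b=> n1, =c=> n2, =c=> n3
  n2 = (rec X. b.(c.X\{a,b} + (c.0 + (X + X))))\{a,b} ⊢ ∅
  n3 = 0 ⊢ ∅
Trace ⟨a⟩ through P, begin at {m0}:
  after a @ step 1: {m1}
  ✓ P
Trace ⟨a⟩ through Q, begin at {n0}:
  after a @ step 1: ∅  — Q cannot continue

trace-distinct — witness ⟨a⟩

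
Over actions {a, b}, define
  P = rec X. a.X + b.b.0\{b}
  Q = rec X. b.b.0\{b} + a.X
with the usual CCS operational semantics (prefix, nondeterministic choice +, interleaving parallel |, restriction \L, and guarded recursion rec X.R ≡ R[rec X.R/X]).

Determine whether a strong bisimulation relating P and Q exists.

LTS(P): 3 reachable states
  u0 = rec X. a.X + b.b.0\{b} ⊢ -a-> u0, -b-> u1
  u1 = b.0\{b} ⊢ -b-> u2
  u2 = 0\{b} ⊢ stopped
LTS(Q): 3 reachable states
  v0 = rec X. b.b.0\{b} + a.X ⊢ -a-> v0, -b-> v1
  v1 = b.0\{b} ⊢ -b-> v2
  v2 = 0\{b} ⊢ stopped
Bisimilarity quotient blocks:
  B0 = {u0, v0}
  B1 = {u1, v1}
  B2 = {u2, v2}
u0 ∈ B0, v0 ∈ B0 → same block

YES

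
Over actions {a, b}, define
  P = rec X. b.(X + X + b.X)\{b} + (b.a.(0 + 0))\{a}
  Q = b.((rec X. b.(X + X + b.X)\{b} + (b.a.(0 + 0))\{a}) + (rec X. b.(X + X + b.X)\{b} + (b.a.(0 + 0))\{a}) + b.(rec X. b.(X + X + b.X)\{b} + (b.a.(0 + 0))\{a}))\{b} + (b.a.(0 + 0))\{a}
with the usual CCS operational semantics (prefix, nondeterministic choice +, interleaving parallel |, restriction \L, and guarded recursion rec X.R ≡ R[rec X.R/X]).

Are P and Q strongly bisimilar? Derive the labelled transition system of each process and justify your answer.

Reachable graph of P (3 states):
  p0 = rec X. b.(X + X + b.X)\{b} + (b.a.(0 + 0))\{a} | ··b··> p1, ··b··> p2
  p1 = ((rec X. b.(X + X + b.X)\{b} + (b.a.(0 + 0))\{a}) + (rec X. b.(X + X + b.X)\{b} + (b.a.(0 + 0))\{a}) + b.(rec X. b.(X + X + b.X)\{b} + (b.a.(0 + 0))\{a}))\{b} | ∅
  p2 = (a.(0 + 0))\{a} | ∅
Reachable graph of Q (3 states):
  q0 = b.((rec X. b.(X + X + b.X)\{b} + (b.a.(0 + 0))\{a}) + (rec X. b.(X + X + b.X)\{b} + (b.a.(0 + 0))\{a}) + b.(rec X. b.(X + X + b.X)\{b} + (b.a.(0 + 0))\{a}))\{b} + (b.a.(0 + 0))\{a} | ··b··> q1, ··b··> q2
  q1 = ((rec X. b.(X + X + b.X)\{b} + (b.a.(0 + 0))\{a}) + (rec X. b.(X + X + b.X)\{b} + (b.a.(0 + 0))\{a}) + b.(rec X. b.(X + X + b.X)\{b} + (b.a.(0 + 0))\{a}))\{b} | ∅
  q2 = (a.(0 + 0))\{a} | ∅
Bisimilarity quotient blocks:
  B0 = {p0, q0}
  B1 = {p1, p2, q1, q2}
p0 ∈ B0, q0 ∈ B0 → same block

YES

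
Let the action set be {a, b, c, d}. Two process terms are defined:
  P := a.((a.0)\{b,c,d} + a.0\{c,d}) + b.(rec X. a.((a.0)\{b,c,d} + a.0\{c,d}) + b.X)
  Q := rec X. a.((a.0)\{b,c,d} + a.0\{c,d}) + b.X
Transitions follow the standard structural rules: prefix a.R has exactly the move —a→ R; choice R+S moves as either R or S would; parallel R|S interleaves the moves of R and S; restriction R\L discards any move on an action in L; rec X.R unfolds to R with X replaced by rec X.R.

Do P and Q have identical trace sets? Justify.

Reachable graph of P (5 states):
  u0 = a.((a.0)\{b,c,d} + a.0\{c,d}) + b.(rec X. a.((a.0)\{b,c,d} + a.0\{c,d}) + b.X) has moves ··a··> u1, ··b··> u2
  u1 = (a.0)\{b,c,d} + a.0\{c,d} has moves ··a··> u3, ··a··> u4
  u2 = rec X. a.((a.0)\{b,c,d} + a.0\{c,d}) + b.X has moves ··a··> u1, ··b··> u2
  u3 = 0\{b,c,d} has moves (no moves)
  u4 = 0\{c,d} has moves (no moves)
Reachable graph of Q (4 states):
  v0 = rec X. a.((a.0)\{b,c,d} + a.0\{c,d}) + b.X has moves ··a··> v1, ··b··> v0
  v1 = (a.0)\{b,c,d} + a.0\{c,d} has moves ··a··> v2, ··a··> v3
  v2 = 0\{b,c,d} has moves (no moves)
  v3 = 0\{c,d} has moves (no moves)
Bisimilarity quotient blocks:
  B0 = {u0, u2, v0}
  B1 = {u1, v1}
  B2 = {u3, u4, v2, v3}
u0 ∈ B0, v0 ∈ B0 → same block
Bisimilar ⇒ trace-equivalent.

YES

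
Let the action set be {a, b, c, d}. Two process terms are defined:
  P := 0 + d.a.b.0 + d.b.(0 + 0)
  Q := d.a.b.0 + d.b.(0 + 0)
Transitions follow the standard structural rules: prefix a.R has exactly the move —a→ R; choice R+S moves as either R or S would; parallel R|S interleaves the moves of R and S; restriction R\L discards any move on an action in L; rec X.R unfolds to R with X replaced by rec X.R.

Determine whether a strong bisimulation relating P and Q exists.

P ~ Q

Reachable graph of P (6 states):
  u0 = 0 + d.a.b.0 + d.b.(0 + 0) | -d-> u1, -d-> u2
  u1 = a.b.0 | -a-> u3
  u2 = b.(0 + 0) | -b-> u4
  u3 = b.0 | -b-> u5
  u4 = 0 + 0 | deadlocked
  u5 = 0 | deadlocked
Reachable graph of Q (6 states):
  v0 = d.a.b.0 + d.b.(0 + 0) | -d-> v1, -d-> v2
  v1 = a.b.0 | -a-> v3
  v2 = b.(0 + 0) | -b-> v4
  v3 = b.0 | -b-> v5
  v4 = 0 + 0 | deadlocked
  v5 = 0 | deadlocked
Bisimilarity quotient blocks:
  B0 = {u0, v0}
  B1 = {u1, v1}
  B2 = {u2, u3, v2, v3}
  B3 = {u4, u5, v4, v5}
u0 ∈ B0, v0 ∈ B0 → same block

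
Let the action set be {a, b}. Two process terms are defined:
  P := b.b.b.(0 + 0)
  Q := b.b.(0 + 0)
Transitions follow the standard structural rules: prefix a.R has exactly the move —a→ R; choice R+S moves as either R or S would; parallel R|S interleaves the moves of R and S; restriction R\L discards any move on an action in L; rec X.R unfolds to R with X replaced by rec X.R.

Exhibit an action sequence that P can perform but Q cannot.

Reachable graph of P (4 states):
  u0 = b.b.b.(0 + 0) | ··b··> u1
  u1 = b.b.(0 + 0) | ··b··> u2
  u2 = b.(0 + 0) | ··b··> u3
  u3 = 0 + 0 | (no moves)
Reachable graph of Q (3 states):
  v0 = b.b.(0 + 0) | ··b··> v1
  v1 = b.(0 + 0) | ··b··> v2
  v2 = 0 + 0 | (no moves)
Executing bbb from P (initial set {u0}):
  [1] b ⇒ {u1}
  [2] b ⇒ {u2}
  [3] b ⇒ {u3}
  P completes σ.
Executing bbb from Q (initial set {v0}):
  [1] b ⇒ {v1}
  [2] b ⇒ {v2}
  [3] b ⇒ no successor for Q

bbb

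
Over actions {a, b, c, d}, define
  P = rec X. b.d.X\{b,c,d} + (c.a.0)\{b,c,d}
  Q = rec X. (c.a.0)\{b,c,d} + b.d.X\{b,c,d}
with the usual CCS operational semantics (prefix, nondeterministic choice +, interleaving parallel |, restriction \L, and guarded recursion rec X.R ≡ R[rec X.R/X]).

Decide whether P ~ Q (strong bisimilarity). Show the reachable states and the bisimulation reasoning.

P ~ Q

P's transition system — 3 states:
  u0 = rec X. b.d.X\{b,c,d} + (c.a.0)\{b,c,d} ⊢ =b=> u1
  u1 = d.(rec X. b.d.X\{b,c,d} + (c.a.0)\{b,c,d})\{b,c,d} ⊢ =d=> u2
  u2 = (rec X. b.d.X\{b,c,d} + (c.a.0)\{b,c,d})\{b,c,d} ⊢ ·
Q's transition system — 3 states:
  v0 = rec X. (c.a.0)\{b,c,d} + b.d.X\{b,c,d} ⊢ =b=> v1
  v1 = d.(rec X. (c.a.0)\{b,c,d} + b.d.X\{b,c,d})\{b,c,d} ⊢ =d=> v2
  v2 = (rec X. (c.a.0)\{b,c,d} + b.d.X\{b,c,d})\{b,c,d} ⊢ ·
Bisimilarity quotient blocks:
  B0 = {u0, v0}
  B1 = {u1, v1}
  B2 = {u2, v2}
u0 ∈ B0, v0 ∈ B0 → same block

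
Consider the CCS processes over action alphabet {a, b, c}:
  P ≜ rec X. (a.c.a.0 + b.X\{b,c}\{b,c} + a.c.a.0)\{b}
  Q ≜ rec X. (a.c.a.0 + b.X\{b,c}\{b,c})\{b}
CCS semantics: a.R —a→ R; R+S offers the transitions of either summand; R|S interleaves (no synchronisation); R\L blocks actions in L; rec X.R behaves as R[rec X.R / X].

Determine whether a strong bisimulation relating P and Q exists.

Reachable graph of P (4 states):
  s0 = rec X. (a.c.a.0 + b.X\{b,c}\{b,c} + a.c.a.0)\{b} :: —a→ s1
  s1 = (c.a.0)\{b} :: —c→ s2
  s2 = (a.0)\{b} :: —a→ s3
  s3 = 0\{b} :: deadlocked
Reachable graph of Q (4 states):
  t0 = rec X. (a.c.a.0 + b.X\{b,c}\{b,c})\{b} :: —a→ t1
  t1 = (c.a.0)\{b} :: —c→ t2
  t2 = (a.0)\{b} :: —a→ t3
  t3 = 0\{b} :: deadlocked
Partition-refinement fixed point:
  B0 = {s0, t0}
  B1 = {s1, t1}
  B2 = {s2, t2}
  B3 = {s3, t3}
s0 ∈ B0, t0 ∈ B0 → same block

YES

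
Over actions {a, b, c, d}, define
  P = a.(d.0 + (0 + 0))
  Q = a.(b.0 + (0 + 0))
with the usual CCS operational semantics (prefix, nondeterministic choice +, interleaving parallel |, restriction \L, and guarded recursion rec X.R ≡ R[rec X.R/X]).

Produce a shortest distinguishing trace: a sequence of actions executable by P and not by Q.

LTS(P): 3 reachable states
  u0 = a.(d.0 + (0 + 0)) has moves =a=> u1
  u1 = d.0 + (0 + 0) has moves =d=> u2
  u2 = 0 has moves deadlocked
LTS(Q): 3 reachable states
  v0 = a.(b.0 + (0 + 0)) has moves =a=> v1
  v1 = b.0 + (0 + 0) has moves =b=> v2
  v2 = 0 has moves deadlocked
Executing ad from P (initial set {u0}):
  [1] a ⇒ {u1}
  [2] d ⇒ {u2}
  — P admits the full trace.
Executing ad from Q (initial set {v0}):
  [1] a ⇒ {v1}
  [2] d ⇒ ∅ (Q stuck)

ad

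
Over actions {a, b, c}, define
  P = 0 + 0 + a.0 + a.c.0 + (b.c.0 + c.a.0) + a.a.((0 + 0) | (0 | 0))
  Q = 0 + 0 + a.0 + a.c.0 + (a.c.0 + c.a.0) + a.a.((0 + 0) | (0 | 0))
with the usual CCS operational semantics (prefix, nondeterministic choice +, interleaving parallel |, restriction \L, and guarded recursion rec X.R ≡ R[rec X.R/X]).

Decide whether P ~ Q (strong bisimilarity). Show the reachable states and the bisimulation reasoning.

NO

LTS(P): 6 reachable states
  s0 = 0 + 0 + a.0 + a.c.0 + (b.c.0 + c.a.0) + a.a.((0 + 0) | (0 | 0)) ⊢ =a=> s1, =a=> s2, =a=> s3, =b=> s3, =c=> s4
  s1 = 0 ⊢ deadlocked
  s2 = a.((0 + 0) | (0 | 0)) ⊢ =a=> s5
  s3 = c.0 ⊢ =c=> s1
  s4 = a.0 ⊢ =a=> s1
  s5 = (0 + 0) | (0 | 0) ⊢ deadlocked
LTS(Q): 6 reachable states
  t0 = 0 + 0 + a.0 + a.c.0 + (a.c.0 + c.a.0) + a.a.((0 + 0) | (0 | 0)) ⊢ =a=> t1, =a=> t2, =a=> t3, =c=> t4
  t1 = 0 ⊢ deadlocked
  t2 = a.((0 + 0) | (0 | 0)) ⊢ =a=> t5
  t3 = c.0 ⊢ =c=> t1
  t4 = a.0 ⊢ =a=> t1
  t5 = (0 + 0) | (0 | 0) ⊢ deadlocked
Bisimilarity quotient blocks:
  B0 = {s0}
  B1 = {s1, s5, t1, t5}
  B2 = {s3, t3}
  B3 = {s2, s4, t2, t4}
  B4 = {t0}
s0 ∈ B0, t0 ∈ B4 → different blocks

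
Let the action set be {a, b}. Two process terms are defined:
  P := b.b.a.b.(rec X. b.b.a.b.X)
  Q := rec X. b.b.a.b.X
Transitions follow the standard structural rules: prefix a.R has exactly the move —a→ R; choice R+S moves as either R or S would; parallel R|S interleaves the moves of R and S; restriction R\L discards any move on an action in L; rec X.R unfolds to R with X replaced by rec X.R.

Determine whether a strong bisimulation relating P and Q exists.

bisimilar

LTS(P): 5 reachable states
  p0 = b.b.a.b.(rec X. b.b.a.b.X) :: --b--▸ p1
  p1 = b.a.b.(rec X. b.b.a.b.X) :: --b--▸ p2
  p2 = a.b.(rec X. b.b.a.b.X) :: --a--▸ p3
  p3 = b.(rec X. b.b.a.b.X) :: --b--▸ p4
  p4 = rec X. b.b.a.b.X :: --b--▸ p1
LTS(Q): 4 reachable states
  q0 = rec X. b.b.a.b.X :: --b--▸ q1
  q1 = b.a.b.(rec X. b.b.a.b.X) :: --b--▸ q2
  q2 = a.b.(rec X. b.b.a.b.X) :: --a--▸ q3
  q3 = b.(rec X. b.b.a.b.X) :: --b--▸ q0
Bisimilarity quotient blocks:
  B0 = {p0, p4, q0}
  B1 = {p1, q1}
  B2 = {p2, q2}
  B3 = {p3, q3}
p0 ∈ B0, q0 ∈ B0 → same block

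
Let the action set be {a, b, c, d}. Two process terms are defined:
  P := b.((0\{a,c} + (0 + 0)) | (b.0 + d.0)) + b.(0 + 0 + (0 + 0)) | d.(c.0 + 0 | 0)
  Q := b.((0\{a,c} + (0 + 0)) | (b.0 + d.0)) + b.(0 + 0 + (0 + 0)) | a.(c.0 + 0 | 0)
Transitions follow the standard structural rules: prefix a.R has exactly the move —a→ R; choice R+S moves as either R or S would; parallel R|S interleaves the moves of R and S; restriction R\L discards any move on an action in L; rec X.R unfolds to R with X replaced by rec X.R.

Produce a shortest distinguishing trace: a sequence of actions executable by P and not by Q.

d

LTS(P): 8 reachable states
  u0 = b.((0\{a,c} + (0 + 0)) | (b.0 + d.0)) + b.(0 + 0 + (0 + 0)) | d.(c.0 + 0 | 0) :: =b=> u1, =b=> u2, =d=> u3
  u1 = (0 + 0 + (0 + 0)) | d.(c.0 + 0 | 0) :: =d=> u4
  u2 = (0\{a,c} + (0 + 0)) | (b.0 + d.0) :: =b=> u5, =d=> u5
  u3 = b.(0 + 0 + (0 + 0)) | (c.0 + 0 | 0) :: =b=> u4, =c=> u6
  u4 = (0 + 0 + (0 + 0)) | (c.0 + 0 | 0) :: =c=> u7
  u5 = (0\{a,c} + (0 + 0)) | 0 :: deadlocked
  u6 = b.(0 + 0 + (0 + 0)) | 0 :: =b=> u7
  u7 = (0 + 0 + (0 + 0)) | 0 :: deadlocked
LTS(Q): 8 reachable states
  v0 = b.((0\{a,c} + (0 + 0)) | (b.0 + d.0)) + b.(0 + 0 + (0 + 0)) | a.(c.0 + 0 | 0) :: =a=> v1, =b=> v2, =b=> v3
  v1 = b.(0 + 0 + (0 + 0)) | (c.0 + 0 | 0) :: =b=> v4, =c=> v5
  v2 = (0 + 0 + (0 + 0)) | a.(c.0 + 0 | 0) :: =a=> v4
  v3 = (0\{a,c} + (0 + 0)) | (b.0 + d.0) :: =b=> v6, =d=> v6
  v4 = (0 + 0 + (0 + 0)) | (c.0 + 0 | 0) :: =c=> v7
  v5 = b.(0 + 0 + (0 + 0)) | 0 :: =b=> v7
  v6 = (0\{a,c} + (0 + 0)) | 0 :: deadlocked
  v7 = (0 + 0 + (0 + 0)) | 0 :: deadlocked
Run σ = ⟨d⟩ on P: start {u0}
  step 1 (d): {u3}
  P completes σ.
Run σ = ⟨d⟩ on Q: start {v0}
  step 1 (d): no successor for Q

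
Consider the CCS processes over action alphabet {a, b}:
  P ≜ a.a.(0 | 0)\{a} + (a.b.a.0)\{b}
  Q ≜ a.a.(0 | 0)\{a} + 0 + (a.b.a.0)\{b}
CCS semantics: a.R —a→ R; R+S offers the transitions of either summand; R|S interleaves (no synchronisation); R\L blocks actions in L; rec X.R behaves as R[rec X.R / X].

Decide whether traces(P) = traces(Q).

YES

Reachable graph of P (4 states):
  m0 = a.a.(0 | 0)\{a} + (a.b.a.0)\{b} :: ··a··> m1, ··a··> m2
  m1 = (b.a.0)\{b} :: deadlocked
  m2 = a.(0 | 0)\{a} :: ··a··> m3
  m3 = (0 | 0)\{a} :: deadlocked
Reachable graph of Q (4 states):
  n0 = a.a.(0 | 0)\{a} + 0 + (a.b.a.0)\{b} :: ··a··> n1, ··a··> n2
  n1 = (b.a.0)\{b} :: deadlocked
  n2 = a.(0 | 0)\{a} :: ··a··> n3
  n3 = (0 | 0)\{a} :: deadlocked
Coarsest stable partition (strong bisimilarity classes):
  B0 = {m0, n0}
  B1 = {m1, m3, n1, n3}
  B2 = {m2, n2}
m0 ∈ B0, n0 ∈ B0 → same block
Bisimilar ⇒ trace-equivalent.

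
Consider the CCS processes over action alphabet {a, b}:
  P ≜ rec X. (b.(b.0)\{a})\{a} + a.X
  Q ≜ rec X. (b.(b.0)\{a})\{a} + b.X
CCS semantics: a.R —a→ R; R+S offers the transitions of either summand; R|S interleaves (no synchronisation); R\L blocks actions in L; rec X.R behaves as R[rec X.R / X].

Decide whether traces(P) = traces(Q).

trace-distinct — witness ⟨a⟩

LTS(P): 3 reachable states
  p0 = rec X. (b.(b.0)\{a})\{a} + a.X ⊢ -a-> p0, -b-> p1
  p1 = (b.0)\{a}\{a} ⊢ -b-> p2
  p2 = 0\{a}\{a} ⊢ (no moves)
LTS(Q): 3 reachable states
  q0 = rec X. (b.(b.0)\{a})\{a} + b.X ⊢ -b-> q0, -b-> q1
  q1 = (b.0)\{a}\{a} ⊢ -b-> q2
  q2 = 0\{a}\{a} ⊢ (no moves)
Run σ = ⟨a⟩ on P: start {p0}
  step 1 (a): {p0}
  — P admits the full trace.
Run σ = ⟨a⟩ on Q: start {q0}
  step 1 (a): no successor for Q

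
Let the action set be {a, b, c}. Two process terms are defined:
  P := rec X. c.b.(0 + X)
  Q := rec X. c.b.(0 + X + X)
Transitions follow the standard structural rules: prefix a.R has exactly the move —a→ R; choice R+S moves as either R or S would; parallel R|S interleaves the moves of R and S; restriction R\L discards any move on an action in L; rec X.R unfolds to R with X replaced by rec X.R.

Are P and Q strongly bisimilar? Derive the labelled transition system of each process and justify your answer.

P ~ Q

P's transition system — 3 states:
  p0 = rec X. c.b.(0 + X) :: ··c··> p1
  p1 = b.(0 + (rec X. c.b.(0 + X))) :: ··b··> p2
  p2 = 0 + (rec X. c.b.(0 + X)) :: ··c··> p1
Q's transition system — 3 states:
  q0 = rec X. c.b.(0 + X + X) :: ··c··> q1
  q1 = b.(0 + (rec X. c.b.(0 + X + X)) + (rec X. c.b.(0 + X + X))) :: ··b··> q2
  q2 = 0 + (rec X. c.b.(0 + X + X)) + (rec X. c.b.(0 + X + X)) :: ··c··> q1
Coarsest stable partition (strong bisimilarity classes):
  B0 = {p0, p2, q0, q2}
  B1 = {p1, q1}
p0 ∈ B0, q0 ∈ B0 → same block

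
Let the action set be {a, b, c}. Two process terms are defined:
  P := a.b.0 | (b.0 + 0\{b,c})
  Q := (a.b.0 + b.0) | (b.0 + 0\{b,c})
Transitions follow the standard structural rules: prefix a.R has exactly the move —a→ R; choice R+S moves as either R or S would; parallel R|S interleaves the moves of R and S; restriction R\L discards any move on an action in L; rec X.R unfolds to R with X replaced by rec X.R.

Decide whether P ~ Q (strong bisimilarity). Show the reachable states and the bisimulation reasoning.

P's transition system — 6 states:
  p0 = a.b.0 | (b.0 + 0\{b,c}) | —a→ p1, —b→ p2
  p1 = b.0 | (b.0 + 0\{b,c}) | —b→ p3, —b→ p4
  p2 = a.b.0 | 0 | —a→ p4
  p3 = 0 | (b.0 + 0\{b,c}) | —b→ p5
  p4 = b.0 | 0 | —b→ p5
  p5 = 0 | 0 | deadlocked
Q's transition system — 6 states:
  q0 = (a.b.0 + b.0) | (b.0 + 0\{b,c}) | —a→ q1, —b→ q2, —b→ q3
  q1 = b.0 | (b.0 + 0\{b,c}) | —b→ q3, —b→ q4
  q2 = (a.b.0 + b.0) | 0 | —a→ q4, —b→ q5
  q3 = 0 | (b.0 + 0\{b,c}) | —b→ q5
  q4 = b.0 | 0 | —b→ q5
  q5 = 0 | 0 | deadlocked
Bisimilarity quotient blocks:
  B0 = {p0}
  B1 = {p1, q1}
  B2 = {p3, p4, q3, q4}
  B3 = {p5, q5}
  B4 = {p2}
  B5 = {q0}
  B6 = {q2}
p0 ∈ B0, q0 ∈ B5 → different blocks

NO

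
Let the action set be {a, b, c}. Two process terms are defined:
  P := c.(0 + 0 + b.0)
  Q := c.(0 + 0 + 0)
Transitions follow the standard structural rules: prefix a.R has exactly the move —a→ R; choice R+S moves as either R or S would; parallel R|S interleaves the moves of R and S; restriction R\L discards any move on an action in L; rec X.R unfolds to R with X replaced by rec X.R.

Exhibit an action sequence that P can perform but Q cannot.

cb

Reachable graph of P (3 states):
  p0 = c.(0 + 0 + b.0) :: -c-> p1
  p1 = 0 + 0 + b.0 :: -b-> p2
  p2 = 0 :: (no moves)
Reachable graph of Q (2 states):
  q0 = c.(0 + 0 + 0) :: -c-> q1
  q1 = 0 + 0 + 0 :: (no moves)
Run σ = ⟨cb⟩ on P: start {p0}
  [1] c ⇒ {p1}
  [2] b ⇒ {p2}
  — P admits the full trace.
Run σ = ⟨cb⟩ on Q: start {q0}
  [1] c ⇒ {q1}
  [2] b ⇒ ∅  — Q cannot continue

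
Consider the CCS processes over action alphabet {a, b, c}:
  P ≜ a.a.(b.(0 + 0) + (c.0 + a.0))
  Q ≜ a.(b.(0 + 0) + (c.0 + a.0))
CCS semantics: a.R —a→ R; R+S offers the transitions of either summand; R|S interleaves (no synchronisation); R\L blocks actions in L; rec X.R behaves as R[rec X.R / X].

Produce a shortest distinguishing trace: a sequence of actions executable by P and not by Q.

aaa

P's transition system — 5 states:
  m0 = a.a.(b.(0 + 0) + (c.0 + a.0)) | -a-> m1
  m1 = a.(b.(0 + 0) + (c.0 + a.0)) | -a-> m2
  m2 = b.(0 + 0) + (c.0 + a.0) | -a-> m3, -b-> m4, -c-> m3
  m3 = 0 | ∅
  m4 = 0 + 0 | ∅
Q's transition system — 4 states:
  n0 = a.(b.(0 + 0) + (c.0 + a.0)) | -a-> n1
  n1 = b.(0 + 0) + (c.0 + a.0) | -a-> n2, -b-> n3, -c-> n2
  n2 = 0 | ∅
  n3 = 0 + 0 | ∅
Run σ = ⟨aaa⟩ on P: start {m0}
  after a @ step 1: {m1}
  after a @ step 2: {m2}
  after a @ step 3: {m3}
  — P admits the full trace.
Run σ = ⟨aaa⟩ on Q: start {n0}
  after a @ step 1: {n1}
  after a @ step 2: {n2}
  after a @ step 3: no successor for Q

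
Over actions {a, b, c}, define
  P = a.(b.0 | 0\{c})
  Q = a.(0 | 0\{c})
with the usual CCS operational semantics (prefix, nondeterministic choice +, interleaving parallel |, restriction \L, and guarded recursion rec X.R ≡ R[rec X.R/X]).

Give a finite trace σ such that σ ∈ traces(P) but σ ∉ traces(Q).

ab

Reachable graph of P (3 states):
  p0 = a.(b.0 | 0\{c}) :: —a→ p1
  p1 = b.0 | 0\{c} :: —b→ p2
  p2 = 0 | 0\{c} :: (no moves)
Reachable graph of Q (2 states):
  q0 = a.(0 | 0\{c}) :: —a→ q1
  q1 = 0 | 0\{c} :: (no moves)
Executing ab from P (initial set {p0}):
  step 1 (a): {p1}
  step 2 (b): {p2}
  P completes σ.
Executing ab from Q (initial set {q0}):
  step 1 (a): {q1}
  step 2 (b): no successor for Q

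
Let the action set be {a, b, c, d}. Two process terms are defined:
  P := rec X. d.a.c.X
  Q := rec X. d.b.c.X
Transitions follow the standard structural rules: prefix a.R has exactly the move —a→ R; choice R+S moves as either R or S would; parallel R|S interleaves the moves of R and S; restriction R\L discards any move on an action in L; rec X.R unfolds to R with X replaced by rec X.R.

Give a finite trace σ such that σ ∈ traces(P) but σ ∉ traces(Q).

da

P's transition system — 3 states:
  s0 = rec X. d.a.c.X ⊢ =d=> s1
  s1 = a.c.(rec X. d.a.c.X) ⊢ =a=> s2
  s2 = c.(rec X. d.a.c.X) ⊢ =c=> s0
Q's transition system — 3 states:
  t0 = rec X. d.b.c.X ⊢ =d=> t1
  t1 = b.c.(rec X. d.b.c.X) ⊢ =b=> t2
  t2 = c.(rec X. d.b.c.X) ⊢ =c=> t0
Executing da from P (initial set {s0}):
  [1] d ⇒ {s1}
  [2] a ⇒ {s2}
  P completes σ.
Executing da from Q (initial set {t0}):
  [1] d ⇒ {t1}
  [2] a ⇒ ∅  — Q cannot continue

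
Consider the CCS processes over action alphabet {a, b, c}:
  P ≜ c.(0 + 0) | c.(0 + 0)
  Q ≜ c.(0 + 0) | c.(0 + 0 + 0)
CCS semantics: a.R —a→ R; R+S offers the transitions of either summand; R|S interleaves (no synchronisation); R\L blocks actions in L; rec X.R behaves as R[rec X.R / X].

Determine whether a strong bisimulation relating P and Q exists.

P's transition system — 4 states:
  u0 = c.(0 + 0) | c.(0 + 0) | -c-> u1, -c-> u2
  u1 = (0 + 0) | c.(0 + 0) | -c-> u3
  u2 = c.(0 + 0) | (0 + 0) | -c-> u3
  u3 = (0 + 0) | (0 + 0) | deadlocked
Q's transition system — 4 states:
  v0 = c.(0 + 0) | c.(0 + 0 + 0) | -c-> v1, -c-> v2
  v1 = (0 + 0) | c.(0 + 0 + 0) | -c-> v3
  v2 = c.(0 + 0) | (0 + 0 + 0) | -c-> v3
  v3 = (0 + 0) | (0 + 0 + 0) | deadlocked
Bisimilarity quotient blocks:
  B0 = {u0, v0}
  B1 = {u1, u2, v1, v2}
  B2 = {u3, v3}
u0 ∈ B0, v0 ∈ B0 → same block

YES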